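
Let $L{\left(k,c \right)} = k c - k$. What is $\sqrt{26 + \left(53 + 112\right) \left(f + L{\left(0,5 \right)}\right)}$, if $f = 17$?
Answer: $\sqrt{2831} \approx 53.207$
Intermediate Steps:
$L{\left(k,c \right)} = - k + c k$ ($L{\left(k,c \right)} = c k - k = - k + c k$)
$\sqrt{26 + \left(53 + 112\right) \left(f + L{\left(0,5 \right)}\right)} = \sqrt{26 + \left(53 + 112\right) \left(17 + 0 \left(-1 + 5\right)\right)} = \sqrt{26 + 165 \left(17 + 0 \cdot 4\right)} = \sqrt{26 + 165 \left(17 + 0\right)} = \sqrt{26 + 165 \cdot 17} = \sqrt{26 + 2805} = \sqrt{2831}$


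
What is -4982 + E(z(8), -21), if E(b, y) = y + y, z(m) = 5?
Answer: -5024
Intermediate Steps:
E(b, y) = 2*y
-4982 + E(z(8), -21) = -4982 + 2*(-21) = -4982 - 42 = -5024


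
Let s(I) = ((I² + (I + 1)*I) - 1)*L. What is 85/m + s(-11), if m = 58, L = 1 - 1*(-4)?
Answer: 66785/58 ≈ 1151.5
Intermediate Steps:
L = 5 (L = 1 + 4 = 5)
s(I) = -5 + 5*I² + 5*I*(1 + I) (s(I) = ((I² + (I + 1)*I) - 1)*5 = ((I² + (1 + I)*I) - 1)*5 = ((I² + I*(1 + I)) - 1)*5 = (-1 + I² + I*(1 + I))*5 = -5 + 5*I² + 5*I*(1 + I))
85/m + s(-11) = 85/58 + (-5 + 5*(-11) + 10*(-11)²) = 85*(1/58) + (-5 - 55 + 10*121) = 85/58 + (-5 - 55 + 1210) = 85/58 + 1150 = 66785/58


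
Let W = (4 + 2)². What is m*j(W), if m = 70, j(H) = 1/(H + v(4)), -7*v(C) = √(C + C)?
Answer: 15435/7937 + 245*√2/15874 ≈ 1.9665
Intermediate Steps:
v(C) = -√2*√C/7 (v(C) = -√(C + C)/7 = -√2*√C/7)
W = 36 (W = 6² = 36)
j(H) = 1/(H - 2*√2/7) (j(H) = 1/(H - √2*√4/7) = 1/(H - ⅐*√2*2) = 1/(H - 2*√2/7))
m*j(W) = 70*(7/(-2*√2 + 7*36)) = 70*(7/(-2*√2 + 252)) = 70*(7/(252 - 2*√2)) = 490/(252 - 2*√2)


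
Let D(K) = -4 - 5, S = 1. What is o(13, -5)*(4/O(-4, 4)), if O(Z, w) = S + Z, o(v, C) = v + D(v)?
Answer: -16/3 ≈ -5.3333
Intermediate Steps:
D(K) = -9
o(v, C) = -9 + v (o(v, C) = v - 9 = -9 + v)
O(Z, w) = 1 + Z
o(13, -5)*(4/O(-4, 4)) = (-9 + 13)*(4/(1 - 4)) = 4*(4/(-3)) = 4*(4*(-1/3)) = 4*(-4/3) = -16/3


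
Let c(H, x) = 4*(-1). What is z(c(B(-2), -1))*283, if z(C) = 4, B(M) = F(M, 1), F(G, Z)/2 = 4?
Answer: 1132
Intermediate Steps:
F(G, Z) = 8 (F(G, Z) = 2*4 = 8)
B(M) = 8
c(H, x) = -4
z(c(B(-2), -1))*283 = 4*283 = 1132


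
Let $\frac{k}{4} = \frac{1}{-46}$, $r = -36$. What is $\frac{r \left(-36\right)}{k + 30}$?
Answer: $\frac{1863}{43} \approx 43.326$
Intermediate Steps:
$k = - \frac{2}{23}$ ($k = \frac{4}{-46} = 4 \left(- \frac{1}{46}\right) = - \frac{2}{23} \approx -0.086957$)
$\frac{r \left(-36\right)}{k + 30} = \frac{\left(-36\right) \left(-36\right)}{- \frac{2}{23} + 30} = \frac{1296}{\frac{688}{23}} = 1296 \cdot \frac{23}{688} = \frac{1863}{43}$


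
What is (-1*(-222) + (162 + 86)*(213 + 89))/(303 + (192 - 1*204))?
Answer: 75118/291 ≈ 258.14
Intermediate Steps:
(-1*(-222) + (162 + 86)*(213 + 89))/(303 + (192 - 1*204)) = (222 + 248*302)/(303 + (192 - 204)) = (222 + 74896)/(303 - 12) = 75118/291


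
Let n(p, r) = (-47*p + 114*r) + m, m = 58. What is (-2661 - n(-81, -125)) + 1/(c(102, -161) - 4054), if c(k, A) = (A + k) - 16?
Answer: 31892395/4129 ≈ 7724.0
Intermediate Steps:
c(k, A) = -16 + A + k
n(p, r) = 58 - 47*p + 114*r (n(p, r) = (-47*p + 114*r) + 58 = 58 - 47*p + 114*r)
(-2661 - n(-81, -125)) + 1/(c(102, -161) - 4054) = (-2661 - (58 - 47*(-81) + 114*(-125))) + 1/((-16 - 161 + 102) - 4054) = (-2661 - (58 + 3807 - 14250)) + 1/(-75 - 4054) = (-2661 - 1*(-10385)) + 1/(-4129) = (-2661 + 10385) - 1/4129 = 7724 - 1/4129 = 31892395/4129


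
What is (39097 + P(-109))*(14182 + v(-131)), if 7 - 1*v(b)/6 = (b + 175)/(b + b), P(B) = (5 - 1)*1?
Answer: 72863775076/131 ≈ 5.5621e+8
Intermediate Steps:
P(B) = 4 (P(B) = 4*1 = 4)
v(b) = 42 - 3*(175 + b)/b (v(b) = 42 - 6*(b + 175)/(b + b) = 42 - 6*(175 + b)/(2*b) = 42 - 6*(175 + b)*1/(2*b) = 42 - 3*(175 + b)/b)
(39097 + P(-109))*(14182 + v(-131)) = (39097 + 4)*(14182 + (39 - 525/(-131))) = 39101*(14182 + (39 - 525*(-1/131))) = 39101*(14182 + (39 + 525/131)) = 39101*(14182 + 5634/131) = 39101*(1863476/131) = 72863775076/131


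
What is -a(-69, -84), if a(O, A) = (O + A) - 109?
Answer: 262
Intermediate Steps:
a(O, A) = -109 + A + O (a(O, A) = (A + O) - 109 = -109 + A + O)
-a(-69, -84) = -(-109 - 84 - 69) = -1*(-262) = 262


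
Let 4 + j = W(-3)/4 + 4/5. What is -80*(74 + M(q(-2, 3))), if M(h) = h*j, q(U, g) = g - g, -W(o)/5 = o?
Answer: -5920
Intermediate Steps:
W(o) = -5*o
q(U, g) = 0
j = 11/20 (j = -4 + (-5*(-3)/4 + 4/5) = -4 + (15*(1/4) + 4*(1/5)) = -4 + (15/4 + 4/5) = -4 + 91/20 = 11/20 ≈ 0.55000)
M(h) = 11*h/20 (M(h) = h*(11/20) = 11*h/20)
-80*(74 + M(q(-2, 3))) = -80*(74 + (11/20)*0) = -80*(74 + 0) = -80*74 = -5920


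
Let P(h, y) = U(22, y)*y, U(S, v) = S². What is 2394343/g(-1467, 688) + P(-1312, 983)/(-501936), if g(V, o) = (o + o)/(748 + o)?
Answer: 26965533167729/10791624 ≈ 2.4987e+6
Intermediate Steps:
P(h, y) = 484*y (P(h, y) = 22²*y = 484*y)
g(V, o) = 2*o/(748 + o) (g(V, o) = (2*o)/(748 + o) = 2*o/(748 + o))
2394343/g(-1467, 688) + P(-1312, 983)/(-501936) = 2394343/((2*688/(748 + 688))) + (484*983)/(-501936) = 2394343/((2*688/1436)) + 475772*(-1/501936) = 2394343/((2*688*(1/1436))) - 118943/125484 = 2394343/(344/359) - 118943/125484 = 2394343*(359/344) - 118943/125484 = 859569137/344 - 118943/125484 = 26965533167729/10791624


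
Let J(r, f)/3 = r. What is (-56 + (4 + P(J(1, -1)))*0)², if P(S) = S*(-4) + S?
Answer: 3136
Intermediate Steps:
J(r, f) = 3*r
P(S) = -3*S (P(S) = -4*S + S = -3*S)
(-56 + (4 + P(J(1, -1)))*0)² = (-56 + (4 - 9)*0)² = (-56 - 5*0)² = (-56 + 0)² = (-56)² = 3136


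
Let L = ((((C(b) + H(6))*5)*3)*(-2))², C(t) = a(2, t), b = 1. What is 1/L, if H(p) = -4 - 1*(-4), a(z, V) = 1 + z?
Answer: 1/8100 ≈ 0.00012346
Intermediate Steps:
H(p) = 0 (H(p) = -4 + 4 = 0)
C(t) = 3 (C(t) = 1 + 2 = 3)
L = 8100 (L = ((((3 + 0)*5)*3)*(-2))² = (((3*5)*3)*(-2))² = ((15*3)*(-2))² = (45*(-2))² = (-90)² = 8100)
1/L = 1/8100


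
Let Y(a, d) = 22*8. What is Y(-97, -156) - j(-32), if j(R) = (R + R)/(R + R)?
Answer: 175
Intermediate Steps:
Y(a, d) = 176
j(R) = 1 (j(R) = (2*R)/((2*R)) = (2*R)*(1/(2*R)) = 1)
Y(-97, -156) - j(-32) = 176 - 1*1 = 176 - 1 = 175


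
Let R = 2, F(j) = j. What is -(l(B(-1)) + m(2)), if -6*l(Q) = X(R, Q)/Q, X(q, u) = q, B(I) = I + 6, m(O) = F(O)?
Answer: -29/15 ≈ -1.9333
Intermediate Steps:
m(O) = O
B(I) = 6 + I
l(Q) = -1/(3*Q)
-(l(B(-1)) + m(2)) = -(-1/(3*(6 - 1)) + 2) = -(-⅓/5 + 2) = -(-⅓*⅕ + 2) = -(-1/15 + 2) = -1*29/15 = -29/15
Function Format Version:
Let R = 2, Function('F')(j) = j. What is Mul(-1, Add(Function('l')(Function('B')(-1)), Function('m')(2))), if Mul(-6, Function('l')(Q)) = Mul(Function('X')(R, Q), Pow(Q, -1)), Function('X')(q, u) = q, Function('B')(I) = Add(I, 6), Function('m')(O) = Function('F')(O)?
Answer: Rational(-29, 15) ≈ -1.9333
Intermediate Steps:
Function('m')(O) = O
Function('B')(I) = Add(6, I)
Function('l')(Q) = Mul(Rational(-1, 3), Pow(Q, -1)) (Function('l')(Q) = Mul(Rational(-1, 6), Mul(2, Pow(Q, -1))) = Mul(Rational(-1, 3), Pow(Q, -1)))
Mul(-1, Add(Function('l')(Function('B')(-1)), Function('m')(2))) = Mul(-1, Add(Mul(Rational(-1, 3), Pow(Add(6, -1), -1)), 2)) = Mul(-1, Add(Mul(Rational(-1, 3), Pow(5, -1)), 2)) = Mul(-1, Add(Mul(Rational(-1, 3), Rational(1, 5)), 2)) = Mul(-1, Add(Rational(-1, 15), 2)) = Mul(-1, Rational(29, 15)) = Rational(-29, 15)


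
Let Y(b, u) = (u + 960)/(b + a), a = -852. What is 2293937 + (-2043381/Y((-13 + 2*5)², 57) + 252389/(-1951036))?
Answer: 879159362664491/220467068 ≈ 3.9877e+6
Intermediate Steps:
Y(b, u) = (960 + u)/(-852 + b) (Y(b, u) = (u + 960)/(b - 852) = (960 + u)/(-852 + b))
2293937 + (-2043381/Y((-13 + 2*5)², 57) + 252389/(-1951036)) = 2293937 + (-2043381*(-852 + (-13 + 2*5)²)/(960 + 57) + 252389/(-1951036)) = 2293937 + (-(-193440068/113 + 681127*(-13 + 10)²/339) + 252389*(-1/1951036)) = 2293937 + (-2043381/(1017/(-852 + (-3)²)) - 252389/1951036) = 2293937 + (-2043381/(1017/(-852 + 9)) - 252389/1951036) = 2293937 + (-2043381/(1017/(-843)) - 252389/1951036) = 2293937 + (-2043381/((-1/843*1017)) - 252389/1951036) = 2293937 + (-2043381/(-339/281) - 252389/1951036) = 2293937 + (-2043381*(-281/339) - 252389/1951036) = 2293937 + (191396687/113 - 252389/1951036) = 2293937 + 373421798097775/220467068 = 879159362664491/220467068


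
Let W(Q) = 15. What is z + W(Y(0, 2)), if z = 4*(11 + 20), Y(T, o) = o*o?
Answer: 139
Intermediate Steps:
Y(T, o) = o²
z = 124 (z = 4*31 = 124)
z + W(Y(0, 2)) = 124 + 15 = 139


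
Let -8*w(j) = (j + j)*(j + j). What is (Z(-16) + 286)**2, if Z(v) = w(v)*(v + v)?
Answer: 19201924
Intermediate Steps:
w(j) = -j**2/2 (w(j) = -(j + j)*(j + j)/8 = -2*j*2*j/8 = -j**2/2)
Z(v) = -v**3 (Z(v) = (-v**2/2)*(v + v) = (-v**2/2)*(2*v) = -v**3)
(Z(-16) + 286)**2 = (-1*(-16)**3 + 286)**2 = (-1*(-4096) + 286)**2 = (4096 + 286)**2 = 4382**2 = 19201924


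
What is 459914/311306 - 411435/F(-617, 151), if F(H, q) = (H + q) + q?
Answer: 1424745078/1089571 ≈ 1307.6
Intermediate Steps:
F(H, q) = H + 2*q
459914/311306 - 411435/F(-617, 151) = 459914/311306 - 411435/(-617 + 2*151) = 459914*(1/311306) - 411435/(-617 + 302) = 229957/155653 - 411435/(-315) = 229957/155653 - 411435*(-1/315) = 229957/155653 + 9143/7 = 1424745078/1089571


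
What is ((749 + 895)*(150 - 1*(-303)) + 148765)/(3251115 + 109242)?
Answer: 81227/305487 ≈ 0.26589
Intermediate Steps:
((749 + 895)*(150 - 1*(-303)) + 148765)/(3251115 + 109242) = (1644*(150 + 303) + 148765)/3360357 = (1644*453 + 148765)*(1/3360357) = (744732 + 148765)*(1/3360357) = 893497*(1/3360357) = 81227/305487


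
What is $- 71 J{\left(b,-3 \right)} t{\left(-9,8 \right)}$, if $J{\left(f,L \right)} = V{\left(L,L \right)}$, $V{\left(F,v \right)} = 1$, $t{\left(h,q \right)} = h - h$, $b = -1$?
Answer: $0$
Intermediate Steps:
$t{\left(h,q \right)} = 0$
$J{\left(f,L \right)} = 1$
$- 71 J{\left(b,-3 \right)} t{\left(-9,8 \right)} = \left(-71\right) 1 \cdot 0 = \left(-71\right) 0 = 0$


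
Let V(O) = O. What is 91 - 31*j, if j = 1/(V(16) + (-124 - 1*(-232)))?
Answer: 363/4 ≈ 90.750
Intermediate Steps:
j = 1/124 (j = 1/(16 + (-124 - 1*(-232))) = 1/(16 + (-124 + 232)) = 1/(16 + 108) = 1/124 ≈ 0.0080645)
91 - 31*j = 91 - 31*1/124 = 91 - ¼ = 363/4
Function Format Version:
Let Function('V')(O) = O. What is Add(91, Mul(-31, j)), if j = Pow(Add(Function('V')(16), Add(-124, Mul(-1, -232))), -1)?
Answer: Rational(363, 4) ≈ 90.750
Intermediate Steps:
j = Rational(1, 124) (j = Pow(Add(16, Add(-124, Mul(-1, -232))), -1) = Pow(Add(16, Add(-124, 232)), -1) = Pow(Add(16, 108), -1) = Pow(124, -1) = Rational(1, 124) ≈ 0.0080645)
Add(91, Mul(-31, j)) = Add(91, Mul(-31, Rational(1, 124))) = Add(91, Rational(-1, 4)) = Rational(363, 4)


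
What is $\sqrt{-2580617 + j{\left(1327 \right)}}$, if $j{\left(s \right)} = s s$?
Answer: $2 i \sqrt{204922} \approx 905.37 i$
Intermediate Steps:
$j{\left(s \right)} = s^{2}$
$\sqrt{-2580617 + j{\left(1327 \right)}} = \sqrt{-2580617 + 1327^{2}} = \sqrt{-2580617 + 1760929} = \sqrt{-819688} = 2 i \sqrt{204922}$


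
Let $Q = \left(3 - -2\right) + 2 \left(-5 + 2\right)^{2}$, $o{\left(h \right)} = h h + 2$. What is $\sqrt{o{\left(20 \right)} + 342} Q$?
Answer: $46 \sqrt{186} \approx 627.36$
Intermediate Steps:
$o{\left(h \right)} = 2 + h^{2}$ ($o{\left(h \right)} = h^{2} + 2 = 2 + h^{2}$)
$Q = 23$ ($Q = \left(3 + 2\right) + 2 \left(-3\right)^{2} = 5 + 2 \cdot 9 = 5 + 18 = 23$)
$\sqrt{o{\left(20 \right)} + 342} Q = \sqrt{\left(2 + 20^{2}\right) + 342} \cdot 23 = \sqrt{\left(2 + 400\right) + 342} \cdot 23 = \sqrt{402 + 342} \cdot 23 = \sqrt{744} \cdot 23 = 2 \sqrt{186} \cdot 23 = 46 \sqrt{186}$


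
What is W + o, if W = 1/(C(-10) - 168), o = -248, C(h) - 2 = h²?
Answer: -16369/66 ≈ -248.02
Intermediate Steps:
C(h) = 2 + h²
W = -1/66 (W = 1/((2 + (-10)²) - 168) = 1/((2 + 100) - 168) = 1/(102 - 168) = 1/(-66) = -1/66 ≈ -0.015152)
W + o = -1/66 - 248 = -16369/66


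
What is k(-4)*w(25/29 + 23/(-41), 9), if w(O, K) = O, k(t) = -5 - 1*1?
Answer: -2148/1189 ≈ -1.8066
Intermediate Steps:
k(t) = -6 (k(t) = -5 - 1 = -6)
k(-4)*w(25/29 + 23/(-41), 9) = -6*(25/29 + 23/(-41)) = -6*(25*(1/29) + 23*(-1/41)) = -6*(25/29 - 23/41) = -6*358/1189 = -2148/1189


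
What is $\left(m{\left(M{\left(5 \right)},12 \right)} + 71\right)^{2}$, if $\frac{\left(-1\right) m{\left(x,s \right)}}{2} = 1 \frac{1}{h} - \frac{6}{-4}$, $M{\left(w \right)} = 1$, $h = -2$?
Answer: $4761$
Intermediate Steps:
$m{\left(x,s \right)} = -2$ ($m{\left(x,s \right)} = - 2 \left(1 \frac{1}{-2} - \frac{6}{-4}\right) = - 2 \left(1 \left(- \frac{1}{2}\right) - - \frac{3}{2}\right) = - 2 \left(- \frac{1}{2} + \frac{3}{2}\right) = \left(-2\right) 1 = -2$)
$\left(m{\left(M{\left(5 \right)},12 \right)} + 71\right)^{2} = \left(-2 + 71\right)^{2} = 69^{2} = 4761$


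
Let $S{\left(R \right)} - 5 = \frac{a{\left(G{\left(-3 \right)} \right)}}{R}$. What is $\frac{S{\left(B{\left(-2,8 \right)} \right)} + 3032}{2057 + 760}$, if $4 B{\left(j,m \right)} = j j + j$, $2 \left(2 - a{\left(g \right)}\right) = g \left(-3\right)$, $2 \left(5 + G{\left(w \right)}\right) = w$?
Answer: $\frac{6043}{5634} \approx 1.0726$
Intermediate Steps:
$G{\left(w \right)} = -5 + \frac{w}{2}$
$a{\left(g \right)} = 2 + \frac{3 g}{2}$ ($a{\left(g \right)} = 2 - \frac{g \left(-3\right)}{2} = 2 - \frac{\left(-3\right) g}{2} = 2 + \frac{3 g}{2}$)
$B{\left(j,m \right)} = \frac{j}{4} + \frac{j^{2}}{4}$ ($B{\left(j,m \right)} = \frac{j j + j}{4} = \frac{j^{2} + j}{4} = \frac{j + j^{2}}{4} = \frac{j}{4} + \frac{j^{2}}{4}$)
$S{\left(R \right)} = 5 - \frac{31}{4 R}$ ($S{\left(R \right)} = 5 + \frac{2 + \frac{3 \left(-5 + \frac{1}{2} \left(-3\right)\right)}{2}}{R} = 5 + \frac{2 + \frac{3 \left(-5 - \frac{3}{2}\right)}{2}}{R} = 5 + \frac{2 + \frac{3}{2} \left(- \frac{13}{2}\right)}{R} = 5 + \frac{2 - \frac{39}{4}}{R} = 5 - \frac{31}{4 R}$)
$\frac{S{\left(B{\left(-2,8 \right)} \right)} + 3032}{2057 + 760} = \frac{\left(5 - \frac{31}{4 \cdot \frac{1}{4} \left(-2\right) \left(1 - 2\right)}\right) + 3032}{2057 + 760} = \frac{\left(5 - \frac{31}{4 \cdot \frac{1}{4} \left(-2\right) \left(-1\right)}\right) + 3032}{2817} = \left(\left(5 - \frac{31 \frac{1}{\frac{1}{2}}}{4}\right) + 3032\right) \frac{1}{2817} = \left(\left(5 - \frac{31}{2}\right) + 3032\right) \frac{1}{2817} = \left(- \frac{21}{2} + 3032\right) \frac{1}{2817} = \frac{6043}{2} \cdot \frac{1}{2817} = \frac{6043}{5634}$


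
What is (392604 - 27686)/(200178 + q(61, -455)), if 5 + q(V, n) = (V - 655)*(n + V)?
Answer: 364918/434209 ≈ 0.84042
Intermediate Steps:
q(V, n) = -5 + (-655 + V)*(V + n) (q(V, n) = -5 + (V - 655)*(n + V) = -5 + (-655 + V)*(V + n))
(392604 - 27686)/(200178 + q(61, -455)) = (392604 - 27686)/(200178 + (-5 + 61**2 - 655*61 - 655*(-455) + 61*(-455))) = 364918/(200178 + (-5 + 3721 - 39955 + 298025 - 27755)) = 364918/(200178 + 234031) = 364918/434209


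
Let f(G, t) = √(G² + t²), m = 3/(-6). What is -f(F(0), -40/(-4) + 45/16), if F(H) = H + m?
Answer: -√42089/16 ≈ -12.822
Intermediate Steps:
m = -½ (m = 3*(-⅙) = -½ ≈ -0.50000)
F(H) = -½ + H (F(H) = H - ½ = -½ + H)
-f(F(0), -40/(-4) + 45/16) = -√((-½ + 0)² + (-40/(-4) + 45/16)²) = -√((-½)² + (-40*(-¼) + 45*(1/16))²) = -√(¼ + (10 + 45/16)²) = -√(¼ + (205/16)²) = -√(¼ + 42025/256) = -√(42089/256) = -√42089/16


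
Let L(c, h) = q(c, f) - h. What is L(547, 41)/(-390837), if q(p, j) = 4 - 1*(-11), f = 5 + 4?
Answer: 26/390837 ≈ 6.6524e-5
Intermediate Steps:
f = 9
q(p, j) = 15 (q(p, j) = 4 + 11 = 15)
L(c, h) = 15 - h
L(547, 41)/(-390837) = (15 - 1*41)/(-390837) = (15 - 41)*(-1/390837) = -26*(-1/390837) = 26/390837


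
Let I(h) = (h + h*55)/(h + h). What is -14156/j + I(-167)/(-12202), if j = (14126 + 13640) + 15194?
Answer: -21741799/65524740 ≈ -0.33181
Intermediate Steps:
j = 42960 (j = 27766 + 15194 = 42960)
I(h) = 28 (I(h) = (h + 55*h)/((2*h)) = (56*h)*(1/(2*h)) = 28)
-14156/j + I(-167)/(-12202) = -14156/42960 + 28/(-12202) = -14156*1/42960 + 28*(-1/12202) = -3539/10740 - 14/6101 = -21741799/65524740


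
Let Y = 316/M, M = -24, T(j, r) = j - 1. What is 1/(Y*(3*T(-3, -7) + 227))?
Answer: -6/16985 ≈ -0.00035325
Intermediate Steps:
T(j, r) = -1 + j
Y = -79/6 (Y = 316/(-24) = 316*(-1/24) = -79/6 ≈ -13.167)
1/(Y*(3*T(-3, -7) + 227)) = 1/(-79*(3*(-1 - 3) + 227)/6) = 1/(-79*(3*(-4) + 227)/6) = 1/(-79*(-12 + 227)/6) = 1/(-79/6*215) = 1/(-16985/6) = -6/16985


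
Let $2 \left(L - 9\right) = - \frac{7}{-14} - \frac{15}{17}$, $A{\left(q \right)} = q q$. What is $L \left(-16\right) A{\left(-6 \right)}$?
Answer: $- \frac{86256}{17} \approx -5073.9$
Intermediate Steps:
$A{\left(q \right)} = q^{2}$
$L = \frac{599}{68}$ ($L = 9 + \frac{- \frac{7}{-14} - \frac{15}{17}}{2} = 9 + \frac{\left(-7\right) \left(- \frac{1}{14}\right) - \frac{15}{17}}{2} = 9 + \frac{\frac{1}{2} - \frac{15}{17}}{2} = 9 + \frac{1}{2} \left(- \frac{13}{34}\right) = 9 - \frac{13}{68} = \frac{599}{68} \approx 8.8088$)
$L \left(-16\right) A{\left(-6 \right)} = \frac{599}{68} \left(-16\right) \left(-6\right)^{2} = \left(- \frac{2396}{17}\right) 36 = - \frac{86256}{17}$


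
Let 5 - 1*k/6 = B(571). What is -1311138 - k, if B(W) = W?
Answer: -1307742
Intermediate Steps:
k = -3396 (k = 30 - 6*571 = 30 - 3426 = -3396)
-1311138 - k = -1311138 - 1*(-3396) = -1311138 + 3396 = -1307742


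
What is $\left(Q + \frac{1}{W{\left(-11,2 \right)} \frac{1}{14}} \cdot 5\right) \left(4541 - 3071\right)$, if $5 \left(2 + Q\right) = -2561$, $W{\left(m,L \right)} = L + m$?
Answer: $- \frac{2301922}{3} \approx -7.6731 \cdot 10^{5}$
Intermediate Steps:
$Q = - \frac{2571}{5}$ ($Q = -2 + \frac{1}{5} \left(-2561\right) = -2 - \frac{2561}{5} = - \frac{2571}{5} \approx -514.2$)
$\left(Q + \frac{1}{W{\left(-11,2 \right)} \frac{1}{14}} \cdot 5\right) \left(4541 - 3071\right) = \left(- \frac{2571}{5} + \frac{1}{\left(2 - 11\right) \frac{1}{14}} \cdot 5\right) \left(4541 - 3071\right) = \left(- \frac{2571}{5} + \frac{1}{\left(-9\right) \frac{1}{14}} \cdot 5\right) 1470 = \left(- \frac{2571}{5} + \frac{1}{- \frac{9}{14}} \cdot 5\right) 1470 = \left(- \frac{2571}{5} - \frac{70}{9}\right) 1470 = \left(- \frac{23489}{45}\right) 1470 = - \frac{2301922}{3}$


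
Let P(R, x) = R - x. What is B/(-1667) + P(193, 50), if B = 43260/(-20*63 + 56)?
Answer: 10251928/71681 ≈ 143.02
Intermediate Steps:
B = -1545/43 (B = 43260/(-1260 + 56) = 43260/(-1204) = 43260*(-1/1204) = -1545/43 ≈ -35.930)
B/(-1667) + P(193, 50) = -1545/43/(-1667) + (193 - 1*50) = -1545/43*(-1/1667) + (193 - 50) = 1545/71681 + 143 = 10251928/71681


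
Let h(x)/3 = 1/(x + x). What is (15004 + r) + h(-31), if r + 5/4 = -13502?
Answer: 186087/124 ≈ 1500.7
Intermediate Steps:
r = -54013/4 (r = -5/4 - 13502 = -54013/4 ≈ -13503.)
h(x) = 3/(2*x) (h(x) = 3/(x + x) = 3/((2*x)) = 3*(1/(2*x)) = 3/(2*x))
(15004 + r) + h(-31) = (15004 - 54013/4) + (3/2)/(-31) = 6003/4 + (3/2)*(-1/31) = 6003/4 - 3/62 = 186087/124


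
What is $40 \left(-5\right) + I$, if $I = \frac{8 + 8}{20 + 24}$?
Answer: $- \frac{2196}{11} \approx -199.64$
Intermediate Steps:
$I = \frac{4}{11}$ ($I = \frac{16}{44} = 16 \cdot \frac{1}{44} = \frac{4}{11} \approx 0.36364$)
$40 \left(-5\right) + I = 40 \left(-5\right) + \frac{4}{11} = -200 + \frac{4}{11} = - \frac{2196}{11}$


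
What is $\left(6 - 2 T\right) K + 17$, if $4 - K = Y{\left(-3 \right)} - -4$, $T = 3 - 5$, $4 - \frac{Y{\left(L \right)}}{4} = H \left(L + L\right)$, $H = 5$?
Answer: $-1343$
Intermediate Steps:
$Y{\left(L \right)} = 16 - 40 L$ ($Y{\left(L \right)} = 16 - 4 \cdot 5 \left(L + L\right) = 16 - 4 \cdot 5 \cdot 2 L = 16 - 4 \cdot 10 L = 16 - 40 L$)
$T = -2$
$K = -136$ ($K = 4 - \left(\left(16 - -120\right) - -4\right) = 4 - \left(\left(16 + 120\right) + 4\right) = 4 - \left(136 + 4\right) = 4 - 140 = -136$)
$\left(6 - 2 T\right) K + 17 = \left(6 - -4\right) \left(-136\right) + 17 = \left(6 + 4\right) \left(-136\right) + 17 = 10 \left(-136\right) + 17 = -1360 + 17 = -1343$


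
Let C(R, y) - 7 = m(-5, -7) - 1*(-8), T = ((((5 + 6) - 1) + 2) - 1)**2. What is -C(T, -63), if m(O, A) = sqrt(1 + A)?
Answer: -15 - I*sqrt(6) ≈ -15.0 - 2.4495*I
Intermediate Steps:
T = 121 (T = (((11 - 1) + 2) - 1)**2 = ((10 + 2) - 1)**2 = (12 - 1)**2 = 11**2 = 121)
C(R, y) = 15 + I*sqrt(6) (C(R, y) = 7 + (sqrt(1 - 7) - 1*(-8)) = 7 + (sqrt(-6) + 8) = 7 + (I*sqrt(6) + 8) = 7 + (8 + I*sqrt(6)) = 15 + I*sqrt(6))
-C(T, -63) = -(15 + I*sqrt(6)) = -15 - I*sqrt(6)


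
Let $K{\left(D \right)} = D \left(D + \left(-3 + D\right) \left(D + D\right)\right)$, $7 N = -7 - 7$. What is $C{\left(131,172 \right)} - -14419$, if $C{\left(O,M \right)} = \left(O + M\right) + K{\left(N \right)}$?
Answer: $14686$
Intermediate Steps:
$N = -2$ ($N = \frac{-7 - 7}{7} = \frac{1}{7} \left(-14\right) = -2$)
$K{\left(D \right)} = D \left(D + 2 D \left(-3 + D\right)\right)$ ($K{\left(D \right)} = D \left(D + \left(-3 + D\right) 2 D\right) = D \left(D + 2 D \left(-3 + D\right)\right)$)
$C{\left(O,M \right)} = -36 + M + O$ ($C{\left(O,M \right)} = \left(O + M\right) + \left(-2\right)^{2} \left(-5 + 2 \left(-2\right)\right) = \left(M + O\right) + 4 \left(-5 - 4\right) = \left(M + O\right) + 4 \left(-9\right) = \left(M + O\right) - 36 = -36 + M + O$)
$C{\left(131,172 \right)} - -14419 = \left(-36 + 172 + 131\right) - -14419 = 267 + 14419 = 14686$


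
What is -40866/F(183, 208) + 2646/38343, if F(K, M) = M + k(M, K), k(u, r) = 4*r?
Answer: -260739633/6007070 ≈ -43.405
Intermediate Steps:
F(K, M) = M + 4*K
-40866/F(183, 208) + 2646/38343 = -40866/(208 + 4*183) + 2646/38343 = -40866/(208 + 732) + 2646*(1/38343) = -40866/940 + 882/12781 = -40866*1/940 + 882/12781 = -20433/470 + 882/12781 = -260739633/6007070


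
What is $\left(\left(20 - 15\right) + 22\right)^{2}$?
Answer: $729$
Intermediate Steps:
$\left(\left(20 - 15\right) + 22\right)^{2} = \left(5 + 22\right)^{2} = 27^{2} = 729$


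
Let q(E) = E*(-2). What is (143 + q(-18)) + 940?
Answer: 1119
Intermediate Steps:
q(E) = -2*E
(143 + q(-18)) + 940 = (143 - 2*(-18)) + 940 = (143 + 36) + 940 = 179 + 940 = 1119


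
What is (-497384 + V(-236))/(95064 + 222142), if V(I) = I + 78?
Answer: -248771/158603 ≈ -1.5685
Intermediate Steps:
V(I) = 78 + I
(-497384 + V(-236))/(95064 + 222142) = (-497384 + (78 - 236))/(95064 + 222142) = (-497384 - 158)/317206 = -497542*1/317206 = -248771/158603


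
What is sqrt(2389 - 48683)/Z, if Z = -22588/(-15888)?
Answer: 3972*I*sqrt(46294)/5647 ≈ 151.34*I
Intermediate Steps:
Z = 5647/3972 (Z = -22588*(-1/15888) = 5647/3972 ≈ 1.4217)
sqrt(2389 - 48683)/Z = sqrt(2389 - 48683)/(5647/3972) = sqrt(-46294)*(3972/5647) = (I*sqrt(46294))*(3972/5647) = 3972*I*sqrt(46294)/5647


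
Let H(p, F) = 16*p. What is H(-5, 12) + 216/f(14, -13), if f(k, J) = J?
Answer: -1256/13 ≈ -96.615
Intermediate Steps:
H(-5, 12) + 216/f(14, -13) = 16*(-5) + 216/(-13) = -80 + 216*(-1/13) = -80 - 216/13 = -1256/13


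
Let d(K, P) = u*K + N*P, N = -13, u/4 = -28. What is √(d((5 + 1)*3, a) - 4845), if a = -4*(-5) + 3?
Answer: 2*I*√1790 ≈ 84.617*I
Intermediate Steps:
a = 23 (a = 20 + 3 = 23)
u = -112 (u = 4*(-28) = -112)
d(K, P) = -112*K - 13*P
√(d((5 + 1)*3, a) - 4845) = √((-112*(5 + 1)*3 - 13*23) - 4845) = √((-672*3 - 299) - 4845) = √((-112*18 - 299) - 4845) = √((-2016 - 299) - 4845) = √(-2315 - 4845) = √(-7160) = 2*I*√1790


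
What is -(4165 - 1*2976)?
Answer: -1189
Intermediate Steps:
-(4165 - 1*2976) = -(4165 - 2976) = -1*1189 = -1189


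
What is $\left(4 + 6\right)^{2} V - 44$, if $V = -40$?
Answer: $-4044$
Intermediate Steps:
$\left(4 + 6\right)^{2} V - 44 = \left(4 + 6\right)^{2} \left(-40\right) - 44 = 10^{2} \left(-40\right) - 44 = 100 \left(-40\right) - 44 = -4000 - 44 = -4044$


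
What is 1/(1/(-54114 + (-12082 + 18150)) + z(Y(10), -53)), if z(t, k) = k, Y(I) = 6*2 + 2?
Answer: -48046/2546439 ≈ -0.018868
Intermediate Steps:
Y(I) = 14 (Y(I) = 12 + 2 = 14)
1/(1/(-54114 + (-12082 + 18150)) + z(Y(10), -53)) = 1/(1/(-54114 + (-12082 + 18150)) - 53) = 1/(1/(-54114 + 6068) - 53) = 1/(1/(-48046) - 53) = 1/(-1/48046 - 53) = 1/(-2546439/48046) = -48046/2546439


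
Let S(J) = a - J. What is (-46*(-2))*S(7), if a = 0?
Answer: -644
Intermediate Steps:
S(J) = -J (S(J) = 0 - J = -J)
(-46*(-2))*S(7) = (-46*(-2))*(-1*7) = 92*(-7) = -644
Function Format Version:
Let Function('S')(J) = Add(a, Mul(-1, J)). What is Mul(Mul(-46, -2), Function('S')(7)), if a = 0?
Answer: -644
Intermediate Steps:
Function('S')(J) = Mul(-1, J) (Function('S')(J) = Add(0, Mul(-1, J)) = Mul(-1, J))
Mul(Mul(-46, -2), Function('S')(7)) = Mul(Mul(-46, -2), Mul(-1, 7)) = Mul(92, -7) = -644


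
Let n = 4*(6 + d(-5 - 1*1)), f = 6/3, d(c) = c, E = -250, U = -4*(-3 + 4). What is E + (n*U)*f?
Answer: -250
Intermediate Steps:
U = -4 (U = -4*1 = -4)
f = 2 (f = 6*(⅓) = 2)
n = 0 (n = 4*(6 + (-5 - 1*1)) = 4*(6 + (-5 - 1)) = 4*(6 - 6) = 4*0 = 0)
E + (n*U)*f = -250 + (0*(-4))*2 = -250 + 0*2 = -250 + 0 = -250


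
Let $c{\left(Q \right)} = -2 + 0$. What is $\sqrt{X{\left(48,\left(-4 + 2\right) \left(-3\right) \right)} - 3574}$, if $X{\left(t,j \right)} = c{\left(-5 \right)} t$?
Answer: $i \sqrt{3670} \approx 60.581 i$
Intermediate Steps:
$c{\left(Q \right)} = -2$
$X{\left(t,j \right)} = - 2 t$
$\sqrt{X{\left(48,\left(-4 + 2\right) \left(-3\right) \right)} - 3574} = \sqrt{\left(-2\right) 48 - 3574} = \sqrt{-96 - 3574} = \sqrt{-3670} = i \sqrt{3670}$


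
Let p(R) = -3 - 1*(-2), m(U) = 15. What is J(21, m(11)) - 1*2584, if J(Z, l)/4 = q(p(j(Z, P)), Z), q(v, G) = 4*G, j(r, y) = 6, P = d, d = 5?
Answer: -2248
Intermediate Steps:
P = 5
p(R) = -1 (p(R) = -3 + 2 = -1)
J(Z, l) = 16*Z (J(Z, l) = 4*(4*Z) = 16*Z)
J(21, m(11)) - 1*2584 = 16*21 - 1*2584 = 336 - 2584 = -2248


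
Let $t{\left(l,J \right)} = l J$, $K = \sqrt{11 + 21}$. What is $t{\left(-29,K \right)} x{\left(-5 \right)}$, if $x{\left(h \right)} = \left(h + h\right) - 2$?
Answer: $1392 \sqrt{2} \approx 1968.6$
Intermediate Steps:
$K = 4 \sqrt{2}$ ($K = \sqrt{32} = 4 \sqrt{2} \approx 5.6569$)
$t{\left(l,J \right)} = J l$
$x{\left(h \right)} = -2 + 2 h$ ($x{\left(h \right)} = 2 h - 2 = -2 + 2 h$)
$t{\left(-29,K \right)} x{\left(-5 \right)} = 4 \sqrt{2} \left(-29\right) \left(-2 + 2 \left(-5\right)\right) = - 116 \sqrt{2} \left(-2 - 10\right) = - 116 \sqrt{2} \left(-12\right) = 1392 \sqrt{2}$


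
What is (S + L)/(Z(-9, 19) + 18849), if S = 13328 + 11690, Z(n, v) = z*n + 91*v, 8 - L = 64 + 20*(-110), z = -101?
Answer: 27162/21487 ≈ 1.2641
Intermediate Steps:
L = 2144 (L = 8 - (64 + 20*(-110)) = 8 - (64 - 2200) = 8 - 1*(-2136) = 8 + 2136 = 2144)
Z(n, v) = -101*n + 91*v
S = 25018
(S + L)/(Z(-9, 19) + 18849) = (25018 + 2144)/((-101*(-9) + 91*19) + 18849) = 27162/((909 + 1729) + 18849) = 27162/(2638 + 18849) = 27162/21487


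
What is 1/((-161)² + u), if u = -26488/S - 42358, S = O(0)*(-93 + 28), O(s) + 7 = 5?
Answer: -65/1081649 ≈ -6.0093e-5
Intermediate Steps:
O(s) = -2 (O(s) = -7 + 5 = -2)
S = 130 (S = -2*(-93 + 28) = -2*(-65) = 130)
u = -2766514/65 (u = -26488/130 - 42358 = -26488*1/130 - 42358 = -13244/65 - 42358 = -2766514/65 ≈ -42562.)
1/((-161)² + u) = 1/((-161)² - 2766514/65) = 1/(25921 - 2766514/65) = 1/(-1081649/65) = -65/1081649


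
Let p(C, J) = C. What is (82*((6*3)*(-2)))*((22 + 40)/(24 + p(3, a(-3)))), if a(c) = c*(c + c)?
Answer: -20336/3 ≈ -6778.7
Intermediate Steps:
a(c) = 2*c**2 (a(c) = c*(2*c) = 2*c**2)
(82*((6*3)*(-2)))*((22 + 40)/(24 + p(3, a(-3)))) = (82*((6*3)*(-2)))*((22 + 40)/(24 + 3)) = (82*(18*(-2)))*(62/27) = (82*(-36))*(62*(1/27)) = -2952*62/27 = -20336/3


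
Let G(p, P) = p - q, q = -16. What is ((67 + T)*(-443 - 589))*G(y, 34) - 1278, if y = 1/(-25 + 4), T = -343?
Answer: 31797294/7 ≈ 4.5425e+6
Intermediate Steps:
y = -1/21 (y = 1/(-21) = -1/21 ≈ -0.047619)
G(p, P) = 16 + p (G(p, P) = p - 1*(-16) = p + 16 = 16 + p)
((67 + T)*(-443 - 589))*G(y, 34) - 1278 = ((67 - 343)*(-443 - 589))*(16 - 1/21) - 1278 = -276*(-1032)*(335/21) - 1278 = 284832*(335/21) - 1278 = 31806240/7 - 1278 = 31797294/7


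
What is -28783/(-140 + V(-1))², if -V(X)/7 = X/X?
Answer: -28783/21609 ≈ -1.3320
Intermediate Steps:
V(X) = -7 (V(X) = -7*X/X = -7*1 = -7)
-28783/(-140 + V(-1))² = -28783/(-140 - 7)² = -28783/((-147)²) = -28783/21609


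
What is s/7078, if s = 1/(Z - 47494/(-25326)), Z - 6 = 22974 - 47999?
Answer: -12663/2242252714300 ≈ -5.6474e-9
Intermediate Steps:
Z = -25019 (Z = 6 + (22974 - 47999) = 6 - 25025 = -25019)
s = -12663/316791850 (s = 1/(-25019 - 47494/(-25326)) = 1/(-25019 - 47494*(-1/25326)) = 1/(-25019 + 23747/12663) = 1/(-316791850/12663) = -12663/316791850 ≈ -3.9973e-5)
s/7078 = -12663/316791850/7078 = -12663/316791850*1/7078 = -12663/2242252714300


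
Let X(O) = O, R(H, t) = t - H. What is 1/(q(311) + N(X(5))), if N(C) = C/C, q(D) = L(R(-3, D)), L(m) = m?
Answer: 1/315 ≈ 0.0031746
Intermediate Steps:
q(D) = 3 + D (q(D) = D - 1*(-3) = D + 3 = 3 + D)
N(C) = 1
1/(q(311) + N(X(5))) = 1/((3 + 311) + 1) = 1/(314 + 1) = 1/315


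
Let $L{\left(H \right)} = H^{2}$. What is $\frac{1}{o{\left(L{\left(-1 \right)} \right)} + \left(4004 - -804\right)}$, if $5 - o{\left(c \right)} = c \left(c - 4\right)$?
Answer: $\frac{1}{4816} \approx 0.00020764$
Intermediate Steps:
$o{\left(c \right)} = 5 - c \left(-4 + c\right)$ ($o{\left(c \right)} = 5 - c \left(c - 4\right) = 5 - c \left(-4 + c\right)$)
$\frac{1}{o{\left(L{\left(-1 \right)} \right)} + \left(4004 - -804\right)} = \frac{1}{\left(5 - \left(\left(-1\right)^{2}\right)^{2} + 4 \left(-1\right)^{2}\right) + \left(4004 - -804\right)} = \frac{1}{\left(5 - 1^{2} + 4 \cdot 1\right) + \left(4004 + 804\right)} = \frac{1}{\left(5 - 1 + 4\right) + 4808} = \frac{1}{8 + 4808} = \frac{1}{4816}$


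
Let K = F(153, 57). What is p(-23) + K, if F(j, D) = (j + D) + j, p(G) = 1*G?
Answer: 340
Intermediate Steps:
p(G) = G
F(j, D) = D + 2*j (F(j, D) = (D + j) + j = D + 2*j)
K = 363 (K = 57 + 2*153 = 57 + 306 = 363)
p(-23) + K = -23 + 363 = 340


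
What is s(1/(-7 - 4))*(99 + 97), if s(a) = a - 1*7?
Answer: -15288/11 ≈ -1389.8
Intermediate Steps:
s(a) = -7 + a (s(a) = a - 7 = -7 + a)
s(1/(-7 - 4))*(99 + 97) = (-7 + 1/(-7 - 4))*(99 + 97) = (-7 + 1/(-11))*196 = (-7 - 1/11)*196 = -78/11*196 = -15288/11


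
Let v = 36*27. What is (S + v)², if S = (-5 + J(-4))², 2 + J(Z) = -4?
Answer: 1194649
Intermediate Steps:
J(Z) = -6 (J(Z) = -2 - 4 = -6)
v = 972
S = 121 (S = (-5 - 6)² = (-11)² = 121)
(S + v)² = (121 + 972)² = 1093² = 1194649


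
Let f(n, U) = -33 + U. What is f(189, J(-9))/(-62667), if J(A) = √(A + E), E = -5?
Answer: 1/1899 - I*√14/62667 ≈ 0.00052659 - 5.9707e-5*I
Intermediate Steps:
J(A) = √(-5 + A) (J(A) = √(A - 5) = √(-5 + A))
f(189, J(-9))/(-62667) = (-33 + √(-5 - 9))/(-62667) = (-33 + √(-14))*(-1/62667) = (-33 + I*√14)*(-1/62667) = 1/1899 - I*√14/62667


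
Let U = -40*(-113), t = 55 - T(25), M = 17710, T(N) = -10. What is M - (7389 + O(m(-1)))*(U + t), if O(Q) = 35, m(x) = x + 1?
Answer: -34021330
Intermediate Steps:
m(x) = 1 + x
t = 65 (t = 55 - 1*(-10) = 55 + 10 = 65)
U = 4520
M - (7389 + O(m(-1)))*(U + t) = 17710 - (7389 + 35)*(4520 + 65) = 17710 - 7424*4585 = 17710 - 1*34039040 = 17710 - 34039040 = -34021330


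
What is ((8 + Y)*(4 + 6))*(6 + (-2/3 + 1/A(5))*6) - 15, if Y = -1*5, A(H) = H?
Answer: 81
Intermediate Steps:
Y = -5
((8 + Y)*(4 + 6))*(6 + (-2/3 + 1/A(5))*6) - 15 = ((8 - 5)*(4 + 6))*(6 + (-2/3 + 1/5)*6) - 15 = (3*10)*(6 + (-2*⅓ + 1*(⅕))*6) - 15 = 30*(6 + (-⅔ + ⅕)*6) - 15 = 30*(6 - 7/15*6) - 15 = 30*(6 - 14/5) - 15 = 30*(16/5) - 15 = 96 - 15 = 81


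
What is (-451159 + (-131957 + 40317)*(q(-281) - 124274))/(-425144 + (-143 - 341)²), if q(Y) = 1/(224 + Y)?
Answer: -649117129097/10880616 ≈ -59658.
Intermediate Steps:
(-451159 + (-131957 + 40317)*(q(-281) - 124274))/(-425144 + (-143 - 341)²) = (-451159 + (-131957 + 40317)*(1/(224 - 281) - 124274))/(-425144 + (-143 - 341)²) = (-451159 - 91640*(1/(-57) - 124274))/(-425144 + (-484)²) = (-451159 - 91640*(-1/57 - 124274))/(-425144 + 234256) = (-451159 - 91640*(-7083619/57))/(-190888) = (-451159 + 649142845160/57)*(-1/190888) = (649117129097/57)*(-1/190888) = -649117129097/10880616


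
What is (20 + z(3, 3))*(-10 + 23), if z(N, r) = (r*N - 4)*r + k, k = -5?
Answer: 390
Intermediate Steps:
z(N, r) = -5 + r*(-4 + N*r) (z(N, r) = (r*N - 4)*r - 5 = (N*r - 4)*r - 5 = (-4 + N*r)*r - 5 = r*(-4 + N*r) - 5 = -5 + r*(-4 + N*r))
(20 + z(3, 3))*(-10 + 23) = (20 + (-5 - 4*3 + 3*3²))*(-10 + 23) = (20 + (-5 - 12 + 3*9))*13 = (20 + (-5 - 12 + 27))*13 = (20 + 10)*13 = 30*13 = 390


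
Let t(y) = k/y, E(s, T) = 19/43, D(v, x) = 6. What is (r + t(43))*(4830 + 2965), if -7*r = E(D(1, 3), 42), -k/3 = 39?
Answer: -6532210/301 ≈ -21702.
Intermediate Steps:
k = -117 (k = -3*39 = -117)
E(s, T) = 19/43 (E(s, T) = 19*(1/43) = 19/43)
r = -19/301 (r = -1/7*19/43 = -19/301 ≈ -0.063123)
t(y) = -117/y
(r + t(43))*(4830 + 2965) = (-19/301 - 117/43)*(4830 + 2965) = (-19/301 - 117*1/43)*7795 = (-19/301 - 117/43)*7795 = -838/301*7795 = -6532210/301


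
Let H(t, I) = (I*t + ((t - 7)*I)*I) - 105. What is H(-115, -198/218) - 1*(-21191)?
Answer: 250568009/11881 ≈ 21090.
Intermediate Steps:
H(t, I) = -105 + I*t + I**2*(-7 + t) (H(t, I) = (I*t + ((-7 + t)*I)*I) - 105 = (I*t + (I*(-7 + t))*I) - 105 = (I*t + I**2*(-7 + t)) - 105 = -105 + I*t + I**2*(-7 + t))
H(-115, -198/218) - 1*(-21191) = (-105 - 7*(-198/218)**2 - 198/218*(-115) - 115*(-198/218)**2) - 1*(-21191) = (-105 - 7*(-198*1/218)**2 - 198*1/218*(-115) - 115*(-198*1/218)**2) + 21191 = (-105 - 7*(-99/109)**2 - 99/109*(-115) - 115*(-99/109)**2) + 21191 = (-105 - 7*9801/11881 + 11385/109 - 115*9801/11881) + 21191 = (-105 - 68607/11881 + 11385/109 - 1127115/11881) + 21191 = -1202262/11881 + 21191 = 250568009/11881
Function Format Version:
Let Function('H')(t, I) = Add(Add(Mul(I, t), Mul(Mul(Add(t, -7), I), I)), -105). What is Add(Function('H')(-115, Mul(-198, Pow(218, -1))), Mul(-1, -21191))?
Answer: Rational(250568009, 11881) ≈ 21090.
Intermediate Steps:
Function('H')(t, I) = Add(-105, Mul(I, t), Mul(Pow(I, 2), Add(-7, t))) (Function('H')(t, I) = Add(Add(Mul(I, t), Mul(Mul(Add(-7, t), I), I)), -105) = Add(Add(Mul(I, t), Mul(Mul(I, Add(-7, t)), I)), -105) = Add(Add(Mul(I, t), Mul(Pow(I, 2), Add(-7, t))), -105) = Add(-105, Mul(I, t), Mul(Pow(I, 2), Add(-7, t))))
Add(Function('H')(-115, Mul(-198, Pow(218, -1))), Mul(-1, -21191)) = Add(Add(-105, Mul(-7, Pow(Mul(-198, Pow(218, -1)), 2)), Mul(Mul(-198, Pow(218, -1)), -115), Mul(-115, Pow(Mul(-198, Pow(218, -1)), 2))), Mul(-1, -21191)) = Add(Add(-105, Mul(-7, Pow(Mul(-198, Rational(1, 218)), 2)), Mul(Mul(-198, Rational(1, 218)), -115), Mul(-115, Pow(Mul(-198, Rational(1, 218)), 2))), 21191) = Add(Add(-105, Mul(-7, Pow(Rational(-99, 109), 2)), Mul(Rational(-99, 109), -115), Mul(-115, Pow(Rational(-99, 109), 2))), 21191) = Add(Add(-105, Mul(-7, Rational(9801, 11881)), Rational(11385, 109), Mul(-115, Rational(9801, 11881))), 21191) = Add(Add(-105, Rational(-68607, 11881), Rational(11385, 109), Rational(-1127115, 11881)), 21191) = Add(Rational(-1202262, 11881), 21191) = Rational(250568009, 11881)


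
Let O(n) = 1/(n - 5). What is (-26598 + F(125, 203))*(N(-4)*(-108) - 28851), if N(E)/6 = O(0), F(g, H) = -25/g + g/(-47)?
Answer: 897716365614/1175 ≈ 7.6401e+8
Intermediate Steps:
O(n) = 1/(-5 + n)
F(g, H) = -25/g - g/47 (F(g, H) = -25/g + g*(-1/47) = -25/g - g/47)
N(E) = -6/5 (N(E) = 6/(-5 + 0) = 6/(-5) = 6*(-⅕) = -6/5)
(-26598 + F(125, 203))*(N(-4)*(-108) - 28851) = (-26598 + (-25/125 - 1/47*125))*(-6/5*(-108) - 28851) = (-26598 + (-25*1/125 - 125/47))*(648/5 - 28851) = (-26598 + (-⅕ - 125/47))*(-143607/5) = (-26598 - 672/235)*(-143607/5) = -6251202/235*(-143607/5) = 897716365614/1175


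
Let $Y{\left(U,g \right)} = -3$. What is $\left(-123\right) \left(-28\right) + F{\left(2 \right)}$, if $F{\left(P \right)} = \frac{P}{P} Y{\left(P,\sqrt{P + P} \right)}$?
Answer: $3441$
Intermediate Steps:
$F{\left(P \right)} = -3$ ($F{\left(P \right)} = \frac{P}{P} \left(-3\right) = 1 \left(-3\right) = -3$)
$\left(-123\right) \left(-28\right) + F{\left(2 \right)} = \left(-123\right) \left(-28\right) - 3 = 3444 - 3 = 3441$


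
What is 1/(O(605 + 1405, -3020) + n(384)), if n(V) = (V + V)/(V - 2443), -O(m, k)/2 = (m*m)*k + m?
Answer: 2059/50244129758052 ≈ 4.0980e-11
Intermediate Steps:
O(m, k) = -2*m - 2*k*m² (O(m, k) = -2*((m*m)*k + m) = -2*(m²*k + m) = -2*(k*m² + m) = -2*(m + k*m²) = -2*m - 2*k*m²)
n(V) = 2*V/(-2443 + V) (n(V) = (2*V)/(-2443 + V) = 2*V/(-2443 + V))
1/(O(605 + 1405, -3020) + n(384)) = 1/(-2*(605 + 1405)*(1 - 3020*(605 + 1405)) + 2*384/(-2443 + 384)) = 1/(-2*2010*(1 - 3020*2010) + 2*384/(-2059)) = 1/(-2*2010*(1 - 6070200) + 2*384*(-1/2059)) = 1/(-2*2010*(-6070199) - 768/2059) = 1/(24402199980 - 768/2059) = 1/(50244129758052/2059) = 2059/50244129758052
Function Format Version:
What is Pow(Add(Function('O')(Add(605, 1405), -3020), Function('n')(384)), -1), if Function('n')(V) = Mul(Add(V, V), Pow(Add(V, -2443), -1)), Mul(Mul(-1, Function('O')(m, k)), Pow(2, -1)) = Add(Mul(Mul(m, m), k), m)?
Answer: Rational(2059, 50244129758052) ≈ 4.0980e-11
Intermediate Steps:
Function('O')(m, k) = Add(Mul(-2, m), Mul(-2, k, Pow(m, 2))) (Function('O')(m, k) = Mul(-2, Add(Mul(Mul(m, m), k), m)) = Mul(-2, Add(Mul(Pow(m, 2), k), m)) = Mul(-2, Add(Mul(k, Pow(m, 2)), m)) = Mul(-2, Add(m, Mul(k, Pow(m, 2)))) = Add(Mul(-2, m), Mul(-2, k, Pow(m, 2))))
Function('n')(V) = Mul(2, V, Pow(Add(-2443, V), -1)) (Function('n')(V) = Mul(Mul(2, V), Pow(Add(-2443, V), -1)) = Mul(2, V, Pow(Add(-2443, V), -1)))
Pow(Add(Function('O')(Add(605, 1405), -3020), Function('n')(384)), -1) = Pow(Add(Mul(-2, Add(605, 1405), Add(1, Mul(-3020, Add(605, 1405)))), Mul(2, 384, Pow(Add(-2443, 384), -1))), -1) = Pow(Add(Mul(-2, 2010, Add(1, Mul(-3020, 2010))), Mul(2, 384, Pow(-2059, -1))), -1) = Pow(Add(Mul(-2, 2010, Add(1, -6070200)), Mul(2, 384, Rational(-1, 2059))), -1) = Pow(Add(Mul(-2, 2010, -6070199), Rational(-768, 2059)), -1) = Pow(Add(24402199980, Rational(-768, 2059)), -1) = Pow(Rational(50244129758052, 2059), -1) = Rational(2059, 50244129758052)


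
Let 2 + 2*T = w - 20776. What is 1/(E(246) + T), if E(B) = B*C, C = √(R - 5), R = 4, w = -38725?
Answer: -119006/3540849073 - 984*I/3540849073 ≈ -3.3609e-5 - 2.779e-7*I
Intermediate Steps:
T = -59503/2 (T = -1 + (-38725 - 20776)/2 = -1 + (½)*(-59501) = -1 - 59501/2 = -59503/2 ≈ -29752.)
C = I (C = √(4 - 5) = √(-1) = I ≈ 1.0*I)
E(B) = I*B (E(B) = B*I = I*B)
1/(E(246) + T) = 1/(I*246 - 59503/2) = 1/(246*I - 59503/2) = 1/(-59503/2 + 246*I) = 4*(-59503/2 - 246*I)/3540849073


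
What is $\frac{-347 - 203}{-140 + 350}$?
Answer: $- \frac{55}{21} \approx -2.619$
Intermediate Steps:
$\frac{-347 - 203}{-140 + 350} = - \frac{550}{210} = \left(-550\right) \frac{1}{210} = - \frac{55}{21}$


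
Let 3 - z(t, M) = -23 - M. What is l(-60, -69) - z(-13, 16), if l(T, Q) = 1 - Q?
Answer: 28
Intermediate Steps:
z(t, M) = 26 + M (z(t, M) = 3 - (-23 - M) = 3 + (23 + M) = 26 + M)
l(-60, -69) - z(-13, 16) = (1 - 1*(-69)) - (26 + 16) = (1 + 69) - 1*42 = 70 - 42 = 28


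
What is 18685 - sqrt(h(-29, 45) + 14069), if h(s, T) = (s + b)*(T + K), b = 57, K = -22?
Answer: 18685 - sqrt(14713) ≈ 18564.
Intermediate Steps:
h(s, T) = (-22 + T)*(57 + s) (h(s, T) = (s + 57)*(T - 22) = (57 + s)*(-22 + T) = (-22 + T)*(57 + s))
18685 - sqrt(h(-29, 45) + 14069) = 18685 - sqrt((-1254 - 22*(-29) + 57*45 + 45*(-29)) + 14069) = 18685 - sqrt((-1254 + 638 + 2565 - 1305) + 14069) = 18685 - sqrt(644 + 14069) = 18685 - sqrt(14713)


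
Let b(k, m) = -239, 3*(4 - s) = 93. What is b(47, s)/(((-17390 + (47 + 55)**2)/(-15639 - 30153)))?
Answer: -5472144/3493 ≈ -1566.6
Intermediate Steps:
s = -27 (s = 4 - 1/3*93 = 4 - 31 = -27)
b(47, s)/(((-17390 + (47 + 55)**2)/(-15639 - 30153))) = -239*(-15639 - 30153)/(-17390 + (47 + 55)**2) = -239*(-45792/(-17390 + 102**2)) = -239*(-45792/(-17390 + 10404)) = -239/((-6986*(-1/45792))) = -239/3493/22896 = -239*22896/3493 = -5472144/3493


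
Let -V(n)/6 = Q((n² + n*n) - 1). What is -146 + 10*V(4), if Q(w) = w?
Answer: -2006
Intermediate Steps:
V(n) = 6 - 12*n² (V(n) = -6*((n² + n*n) - 1) = -6*((n² + n²) - 1) = -6*(2*n² - 1) = -6*(-1 + 2*n²) = 6 - 12*n²)
-146 + 10*V(4) = -146 + 10*(6 - 12*4²) = -146 + 10*(6 - 12*16) = -146 + 10*(6 - 192) = -146 + 10*(-186) = -146 - 1860 = -2006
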